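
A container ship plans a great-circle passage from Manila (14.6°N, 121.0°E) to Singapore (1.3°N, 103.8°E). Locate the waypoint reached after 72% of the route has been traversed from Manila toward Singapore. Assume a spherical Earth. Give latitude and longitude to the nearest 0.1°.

From cos δ = sin φ₁ sin φ₂ + cos φ₁ cos φ₂ cos Δλ, the central angle is δ ≈ 0.377 rad (21.6°).
Interpolate at f = 0.72 with slerp weights a = sin((1−f)δ)/sin δ ≈ 0.286, b = sin(fδ)/sin δ ≈ 0.728.
p = a·p₁ + b·p₂ ≈ (-0.316, 0.944, 0.089); φ = arcsin(p_z) ≈ 5.09°, λ = atan2(p_y, p_x) ≈ 108.52°.

≈ 5.1°N, 108.5°E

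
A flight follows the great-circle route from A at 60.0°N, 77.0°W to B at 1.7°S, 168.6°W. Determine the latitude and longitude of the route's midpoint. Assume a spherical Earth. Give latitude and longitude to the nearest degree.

Write both endpoints as unit vectors p₁, p₂ with components (cos φ cos λ, cos φ sin λ, sin φ).
The central angle between the endpoints is δ = arccos(p₁·p₂) ≈ 1.610 rad (92.3°).
Interpolate at f = 1/2 with slerp weights a = sin((1−f)δ)/sin δ ≈ 0.722, b = sin(fδ)/sin δ ≈ 0.722.
p = a·p₁ + b·p₂ ≈ (-0.626, -0.494, 0.603); φ = arcsin(p_z) ≈ 37.12°, λ = atan2(p_y, p_x) ≈ -141.71°.

≈ 37°N, 142°W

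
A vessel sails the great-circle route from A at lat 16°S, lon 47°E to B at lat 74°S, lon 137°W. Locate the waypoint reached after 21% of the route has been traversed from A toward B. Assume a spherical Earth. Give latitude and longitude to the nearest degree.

≈ lat 35°S, lon 47°E

Convert each endpoint to a unit vector on the sphere (x = cos φ cos λ, y = cos φ sin λ, z = sin φ).
The central angle between the endpoints is δ = arccos(p₁·p₂) ≈ 1.570 rad (90.0°).
Interpolate at f = 0.21 with slerp weights a = sin((1−f)δ)/sin δ ≈ 0.946, b = sin(fδ)/sin δ ≈ 0.324.
p = a·p₁ + b·p₂ ≈ (0.555, 0.604, -0.572); φ = arcsin(p_z) ≈ -34.89°, λ = atan2(p_y, p_x) ≈ 47.43°.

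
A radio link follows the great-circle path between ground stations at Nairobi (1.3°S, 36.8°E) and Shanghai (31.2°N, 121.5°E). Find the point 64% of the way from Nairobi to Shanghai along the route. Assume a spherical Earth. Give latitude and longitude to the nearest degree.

≈ 24°N, 87°E

Convert each endpoint to a unit vector on the sphere (x = cos φ cos λ, y = cos φ sin λ, z = sin φ).
The central angle between the endpoints is δ = arccos(p₁·p₂) ≈ 1.504 rad (86.1°).
Interpolate at f = 0.64 with slerp weights a = sin((1−f)δ)/sin δ ≈ 0.516, b = sin(fδ)/sin δ ≈ 0.822.
p = a·p₁ + b·p₂ ≈ (0.046, 0.909, 0.414); φ = arcsin(p_z) ≈ 24.47°, λ = atan2(p_y, p_x) ≈ 87.11°.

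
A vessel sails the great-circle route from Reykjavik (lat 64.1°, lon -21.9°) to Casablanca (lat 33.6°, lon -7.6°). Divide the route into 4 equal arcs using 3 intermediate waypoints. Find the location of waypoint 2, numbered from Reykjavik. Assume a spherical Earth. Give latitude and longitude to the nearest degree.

≈ lat 49°, lon -13°

Convert each endpoint to a unit vector on the sphere (x = cos φ cos λ, y = cos φ sin λ, z = sin φ).
The central angle between the endpoints is δ = arccos(p₁·p₂) ≈ 0.554 rad (31.7°).
Interpolate at f = 2/4 with slerp weights a = sin((1−f)δ)/sin δ ≈ 0.520, b = sin(fδ)/sin δ ≈ 0.520.
p = a·p₁ + b·p₂ ≈ (0.640, -0.142, 0.755); φ = arcsin(p_z) ≈ 49.05°, λ = atan2(p_y, p_x) ≈ -12.51°.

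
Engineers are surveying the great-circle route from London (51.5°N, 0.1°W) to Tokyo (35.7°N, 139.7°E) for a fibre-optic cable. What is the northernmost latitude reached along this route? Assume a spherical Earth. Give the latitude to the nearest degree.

≈ 71°N

The great circle lies in the plane with unit normal n̂ = (p₁ × p₂)/|p₁ × p₂|.
Here n̂_z ≈ +0.327; the vertex latitude is φ_max = arccos|n̂_z| ≈ 70.9°.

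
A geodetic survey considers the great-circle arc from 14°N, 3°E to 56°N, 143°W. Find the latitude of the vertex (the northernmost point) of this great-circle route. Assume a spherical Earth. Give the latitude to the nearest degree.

≈ 72°N

The great circle lies in the plane with unit normal n̂ = (p₁ × p₂)/|p₁ × p₂|.
Here n̂_z ≈ -0.313; the vertex latitude is φ_max = arccos|n̂_z| ≈ 71.7°.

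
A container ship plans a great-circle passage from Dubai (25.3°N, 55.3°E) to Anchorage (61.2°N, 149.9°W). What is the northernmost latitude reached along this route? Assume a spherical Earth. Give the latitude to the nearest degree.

≈ 79°N

The great circle lies in the plane with unit normal n̂ = (p₁ × p₂)/|p₁ × p₂|.
Here n̂_z ≈ +0.185; the vertex latitude is φ_max = arccos|n̂_z| ≈ 79.3°.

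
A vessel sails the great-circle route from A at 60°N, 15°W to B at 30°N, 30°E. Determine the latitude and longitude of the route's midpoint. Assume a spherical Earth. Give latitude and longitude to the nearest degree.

From cos δ = sin φ₁ sin φ₂ + cos φ₁ cos φ₂ cos Δλ, the central angle is δ ≈ 0.739 rad (42.3°).
Interpolate at f = 1/2 with slerp weights a = sin((1−f)δ)/sin δ ≈ 0.536, b = sin(fδ)/sin δ ≈ 0.536.
p = a·p₁ + b·p₂ ≈ (0.661, 0.163, 0.732); φ = arcsin(p_z) ≈ 47.09°, λ = atan2(p_y, p_x) ≈ 13.83°.

≈ 47°N, 14°E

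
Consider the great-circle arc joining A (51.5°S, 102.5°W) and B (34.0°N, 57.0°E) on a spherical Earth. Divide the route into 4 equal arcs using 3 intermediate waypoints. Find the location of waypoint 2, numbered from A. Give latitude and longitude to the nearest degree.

Write both endpoints as unit vectors p₁, p₂ with components (cos φ cos λ, cos φ sin λ, sin φ).
The central angle between the endpoints is δ = arccos(p₁·p₂) ≈ 2.742 rad (157.1°).
Interpolate at f = 2/4 with slerp weights a = sin((1−f)δ)/sin δ ≈ 2.516, b = sin(fδ)/sin δ ≈ 2.516.
p = a·p₁ + b·p₂ ≈ (0.797, 0.220, -0.562); φ = arcsin(p_z) ≈ -34.21°, λ = atan2(p_y, p_x) ≈ 15.45°.

≈ (34°S, 15°E)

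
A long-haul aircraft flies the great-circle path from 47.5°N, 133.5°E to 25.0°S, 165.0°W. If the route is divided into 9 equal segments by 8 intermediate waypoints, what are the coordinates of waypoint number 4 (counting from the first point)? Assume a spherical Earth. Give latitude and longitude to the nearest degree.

≈ 17°N, 166°E

Write both endpoints as unit vectors p₁, p₂ with components (cos φ cos λ, cos φ sin λ, sin φ).
The central angle between the endpoints is δ = arccos(p₁·p₂) ≈ 1.590 rad (91.1°).
Interpolate at f = 4/9 with slerp weights a = sin((1−f)δ)/sin δ ≈ 0.773, b = sin(fδ)/sin δ ≈ 0.650.
p = a·p₁ + b·p₂ ≈ (-0.928, 0.227, 0.295); φ = arcsin(p_z) ≈ 17.19°, λ = atan2(p_y, p_x) ≈ 166.29°.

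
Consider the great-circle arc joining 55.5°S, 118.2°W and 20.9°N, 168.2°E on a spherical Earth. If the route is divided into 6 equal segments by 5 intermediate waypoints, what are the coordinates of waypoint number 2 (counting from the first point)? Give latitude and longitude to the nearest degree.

Convert each endpoint to a unit vector on the sphere (x = cos φ cos λ, y = cos φ sin λ, z = sin φ).
The central angle between the endpoints is δ = arccos(p₁·p₂) ≈ 1.716 rad (98.3°).
Interpolate at f = 2/6 with slerp weights a = sin((1−f)δ)/sin δ ≈ 0.920, b = sin(fδ)/sin δ ≈ 0.547.
p = a·p₁ + b·p₂ ≈ (-0.746, -0.355, -0.563); φ = arcsin(p_z) ≈ -34.26°, λ = atan2(p_y, p_x) ≈ -154.58°.

≈ 34°S, 155°W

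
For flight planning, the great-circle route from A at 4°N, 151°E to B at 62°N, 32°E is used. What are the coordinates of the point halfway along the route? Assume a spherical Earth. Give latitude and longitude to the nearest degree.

Write both endpoints as unit vectors p₁, p₂ with components (cos φ cos λ, cos φ sin λ, sin φ).
The central angle between the endpoints is δ = arccos(p₁·p₂) ≈ 1.737 rad (99.5°).
Interpolate at f = 1/2 with slerp weights a = sin((1−f)δ)/sin δ ≈ 0.774, b = sin(fδ)/sin δ ≈ 0.774.
p = a·p₁ + b·p₂ ≈ (-0.367, 0.567, 0.737); φ = arcsin(p_z) ≈ 47.51°, λ = atan2(p_y, p_x) ≈ 122.93°.

≈ 48°N, 123°E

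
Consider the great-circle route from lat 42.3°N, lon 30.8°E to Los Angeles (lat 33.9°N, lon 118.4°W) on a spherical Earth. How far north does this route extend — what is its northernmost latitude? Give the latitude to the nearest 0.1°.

The great circle lies in the plane with unit normal n̂ = (p₁ × p₂)/|p₁ × p₂|.
Here n̂_z ≈ -0.318; the vertex latitude is φ_max = arccos|n̂_z| ≈ 71.5°.

≈ 71.5°N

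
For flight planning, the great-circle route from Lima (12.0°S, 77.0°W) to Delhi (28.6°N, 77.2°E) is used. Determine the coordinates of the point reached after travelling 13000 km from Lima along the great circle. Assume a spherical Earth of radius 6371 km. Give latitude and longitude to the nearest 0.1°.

≈ 39.6°N, 38.1°E

From cos δ = sin φ₁ sin φ₂ + cos φ₁ cos φ₂ cos Δλ, the central angle is δ ≈ 2.632 rad (150.8°). The total great-circle distance is δ·R ≈ 2.632 × 6371 ≈ 16766 km, so the target fraction is f = 13000/16766 ≈ 0.775.
Interpolate at f ≈ 0.775 with slerp weights a = sin((1−f)δ)/sin δ ≈ 1.141, b = sin(fδ)/sin δ ≈ 1.826.
p = a·p₁ + b·p₂ ≈ (0.606, 0.476, 0.637); φ = arcsin(p_z) ≈ 39.57°, λ = atan2(p_y, p_x) ≈ 38.13°.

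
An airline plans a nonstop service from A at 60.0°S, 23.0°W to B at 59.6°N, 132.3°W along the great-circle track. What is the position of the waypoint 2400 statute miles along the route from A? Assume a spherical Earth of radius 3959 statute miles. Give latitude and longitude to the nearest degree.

≈ 34°S, 59°W

The haversine formula gives a central angle δ ≈ 2.551 rad (146.2°) between the endpoints. The total great-circle distance is δ·R ≈ 2.551 × 3959 ≈ 10099 mi, so the target fraction is f = 2400/10099 ≈ 0.238.
Interpolate at f ≈ 0.238 with slerp weights a = sin((1−f)δ)/sin δ ≈ 1.672, b = sin(fδ)/sin δ ≈ 1.023.
p = a·p₁ + b·p₂ ≈ (0.421, -0.709, -0.565); φ = arcsin(p_z) ≈ -34.42°, λ = atan2(p_y, p_x) ≈ -59.32°.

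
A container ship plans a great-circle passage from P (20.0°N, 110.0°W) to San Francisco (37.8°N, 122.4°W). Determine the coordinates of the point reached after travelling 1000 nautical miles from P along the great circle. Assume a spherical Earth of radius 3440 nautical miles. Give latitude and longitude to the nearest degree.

Convert each endpoint to a unit vector on the sphere (x = cos φ cos λ, y = cos φ sin λ, z = sin φ).
The central angle between the endpoints is δ = arccos(p₁·p₂) ≈ 0.363 rad (20.8°). The total great-circle distance is δ·R ≈ 0.363 × 3440 ≈ 1249 nmi, so the target fraction is f = 1000/1249 ≈ 0.801.
Interpolate at f ≈ 0.801 with slerp weights a = sin((1−f)δ)/sin δ ≈ 0.204, b = sin(fδ)/sin δ ≈ 0.807.
p = a·p₁ + b·p₂ ≈ (-0.407, -0.718, 0.564); φ = arcsin(p_z) ≈ 34.35°, λ = atan2(p_y, p_x) ≈ -119.55°.

≈ (34°N, 120°W)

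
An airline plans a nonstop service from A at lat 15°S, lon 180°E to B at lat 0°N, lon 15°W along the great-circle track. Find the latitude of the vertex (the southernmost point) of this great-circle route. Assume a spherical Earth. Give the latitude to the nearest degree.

≈ 46°S

The great circle lies in the plane with unit normal n̂ = (p₁ × p₂)/|p₁ × p₂|.
Here n̂_z ≈ +0.695; the vertex latitude is φ_max = arccos|n̂_z| ≈ 46.0°.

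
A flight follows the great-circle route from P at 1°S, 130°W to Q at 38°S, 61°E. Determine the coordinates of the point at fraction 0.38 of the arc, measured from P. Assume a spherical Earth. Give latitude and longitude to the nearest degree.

≈ 52°S, 148°W

Write both endpoints as unit vectors p₁, p₂ with components (cos φ cos λ, cos φ sin λ, sin φ).
The central angle between the endpoints is δ = arccos(p₁·p₂) ≈ 2.438 rad (139.7°).
Interpolate at f = 0.38 with slerp weights a = sin((1−f)δ)/sin δ ≈ 1.543, b = sin(fδ)/sin δ ≈ 1.236.
p = a·p₁ + b·p₂ ≈ (-0.520, -0.330, -0.788); φ = arcsin(p_z) ≈ -52.00°, λ = atan2(p_y, p_x) ≈ -147.57°.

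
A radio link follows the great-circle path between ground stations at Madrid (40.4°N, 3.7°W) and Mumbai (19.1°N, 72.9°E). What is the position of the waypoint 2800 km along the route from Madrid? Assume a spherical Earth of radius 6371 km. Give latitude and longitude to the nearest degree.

≈ 39°N, 29°E

Write both endpoints as unit vectors p₁, p₂ with components (cos φ cos λ, cos φ sin λ, sin φ).
The central angle between the endpoints is δ = arccos(p₁·p₂) ≈ 1.182 rad (67.7°). The total great-circle distance is δ·R ≈ 1.182 × 6371 ≈ 7532 km, so the target fraction is f = 2800/7532 ≈ 0.372.
Interpolate at f ≈ 0.372 with slerp weights a = sin((1−f)δ)/sin δ ≈ 0.731, b = sin(fδ)/sin δ ≈ 0.460.
p = a·p₁ + b·p₂ ≈ (0.683, 0.379, 0.624); φ = arcsin(p_z) ≈ 38.61°, λ = atan2(p_y, p_x) ≈ 29.04°.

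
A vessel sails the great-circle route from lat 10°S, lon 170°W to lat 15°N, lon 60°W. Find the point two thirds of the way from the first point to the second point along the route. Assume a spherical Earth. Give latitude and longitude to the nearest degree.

≈ lat 9°N, lon 98°W

From cos δ = sin φ₁ sin φ₂ + cos φ₁ cos φ₂ cos Δλ, the central angle is δ ≈ 1.950 rad (111.7°).
Interpolate at f = 2/3 with slerp weights a = sin((1−f)δ)/sin δ ≈ 0.652, b = sin(fδ)/sin δ ≈ 1.037.
p = a·p₁ + b·p₂ ≈ (-0.131, -0.979, 0.155); φ = arcsin(p_z) ≈ 8.94°, λ = atan2(p_y, p_x) ≈ -97.61°.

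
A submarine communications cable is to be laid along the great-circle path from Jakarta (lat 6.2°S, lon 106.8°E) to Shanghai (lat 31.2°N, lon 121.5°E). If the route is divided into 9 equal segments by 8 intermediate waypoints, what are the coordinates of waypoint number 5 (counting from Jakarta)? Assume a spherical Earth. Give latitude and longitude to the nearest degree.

≈ lat 15°N, lon 114°E

Write both endpoints as unit vectors p₁, p₂ with components (cos φ cos λ, cos φ sin λ, sin φ).
The central angle between the endpoints is δ = arccos(p₁·p₂) ≈ 0.697 rad (40.0°).
Interpolate at f = 5/9 with slerp weights a = sin((1−f)δ)/sin δ ≈ 0.475, b = sin(fδ)/sin δ ≈ 0.588.
p = a·p₁ + b·p₂ ≈ (-0.399, 0.881, 0.253); φ = arcsin(p_z) ≈ 14.68°, λ = atan2(p_y, p_x) ≈ 114.39°.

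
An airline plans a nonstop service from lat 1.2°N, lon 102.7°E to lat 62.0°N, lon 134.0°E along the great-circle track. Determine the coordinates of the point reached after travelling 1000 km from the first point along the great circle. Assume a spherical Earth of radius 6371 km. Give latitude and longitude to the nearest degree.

From cos δ = sin φ₁ sin φ₂ + cos φ₁ cos φ₂ cos Δλ, the central angle is δ ≈ 1.138 rad (65.2°). The total great-circle distance is δ·R ≈ 1.138 × 6371 ≈ 7249 km, so the target fraction is f = 1000/7249 ≈ 0.138.
Interpolate at f ≈ 0.138 with slerp weights a = sin((1−f)δ)/sin δ ≈ 0.915, b = sin(fδ)/sin δ ≈ 0.172.
p = a·p₁ + b·p₂ ≈ (-0.257, 0.951, 0.171); φ = arcsin(p_z) ≈ 9.86°, λ = atan2(p_y, p_x) ≈ 105.14°.

≈ lat 10°N, lon 105°E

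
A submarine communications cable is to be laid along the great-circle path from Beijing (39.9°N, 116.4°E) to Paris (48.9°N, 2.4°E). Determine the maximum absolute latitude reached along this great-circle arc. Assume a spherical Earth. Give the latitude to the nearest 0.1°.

≈ 61.3°N

The great circle lies in the plane with unit normal n̂ = (p₁ × p₂)/|p₁ × p₂|.
Here n̂_z ≈ -0.480; the vertex latitude is φ_max = arccos|n̂_z| ≈ 61.3°.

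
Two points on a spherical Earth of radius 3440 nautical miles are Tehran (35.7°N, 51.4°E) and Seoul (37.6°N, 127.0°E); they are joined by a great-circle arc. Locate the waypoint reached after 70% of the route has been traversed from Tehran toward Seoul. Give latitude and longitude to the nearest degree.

≈ 43°N, 105°E

The haversine formula gives a central angle δ ≈ 1.029 rad (58.9°) between the endpoints.
Interpolate at f = 0.70 with slerp weights a = sin((1−f)δ)/sin δ ≈ 0.355, b = sin(fδ)/sin δ ≈ 0.770.
p = a·p₁ + b·p₂ ≈ (-0.187, 0.712, 0.677); φ = arcsin(p_z) ≈ 42.58°, λ = atan2(p_y, p_x) ≈ 104.75°.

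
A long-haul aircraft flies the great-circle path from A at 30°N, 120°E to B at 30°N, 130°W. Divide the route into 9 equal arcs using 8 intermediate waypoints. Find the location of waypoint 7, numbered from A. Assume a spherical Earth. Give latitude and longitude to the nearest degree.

Write both endpoints as unit vectors p₁, p₂ with components (cos φ cos λ, cos φ sin λ, sin φ).
The central angle between the endpoints is δ = arccos(p₁·p₂) ≈ 1.577 rad (90.4°).
Interpolate at f = 7/9 with slerp weights a = sin((1−f)δ)/sin δ ≈ 0.343, b = sin(fδ)/sin δ ≈ 0.941.
p = a·p₁ + b·p₂ ≈ (-0.673, -0.367, 0.642); φ = arcsin(p_z) ≈ 39.97°, λ = atan2(p_y, p_x) ≈ -151.39°.

≈ 40°N, 151°W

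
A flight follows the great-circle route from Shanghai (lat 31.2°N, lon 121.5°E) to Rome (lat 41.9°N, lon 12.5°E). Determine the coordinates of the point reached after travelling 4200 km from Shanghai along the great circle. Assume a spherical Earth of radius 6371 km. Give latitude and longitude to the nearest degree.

≈ lat 51°N, lon 78°E

Write both endpoints as unit vectors p₁, p₂ with components (cos φ cos λ, cos φ sin λ, sin φ).
The central angle between the endpoints is δ = arccos(p₁·p₂) ≈ 1.432 rad (82.0°). The total great-circle distance is δ·R ≈ 1.432 × 6371 ≈ 9121 km, so the target fraction is f = 4200/9121 ≈ 0.460.
Interpolate at f ≈ 0.460 with slerp weights a = sin((1−f)δ)/sin δ ≈ 0.705, b = sin(fδ)/sin δ ≈ 0.618.
p = a·p₁ + b·p₂ ≈ (0.134, 0.614, 0.778); φ = arcsin(p_z) ≈ 51.09°, λ = atan2(p_y, p_x) ≈ 77.64°.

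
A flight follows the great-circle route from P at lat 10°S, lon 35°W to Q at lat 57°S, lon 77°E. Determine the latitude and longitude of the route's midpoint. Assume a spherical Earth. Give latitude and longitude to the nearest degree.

Convert each endpoint to a unit vector on the sphere (x = cos φ cos λ, y = cos φ sin λ, z = sin φ).
The central angle between the endpoints is δ = arccos(p₁·p₂) ≈ 1.626 rad (93.2°).
Interpolate at f = 1/2 with slerp weights a = sin((1−f)δ)/sin δ ≈ 0.728, b = sin(fδ)/sin δ ≈ 0.728.
p = a·p₁ + b·p₂ ≈ (0.676, -0.025, -0.736); φ = arcsin(p_z) ≈ -47.43°, λ = atan2(p_y, p_x) ≈ -2.11°.

≈ lat 47°S, lon 2°W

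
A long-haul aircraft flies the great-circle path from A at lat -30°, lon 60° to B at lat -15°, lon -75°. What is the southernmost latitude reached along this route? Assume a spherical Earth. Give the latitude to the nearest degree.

≈ -48°

The great circle lies in the plane with unit normal n̂ = (p₁ × p₂)/|p₁ × p₂|.
Here n̂_z ≈ -0.667; the vertex latitude is φ_max = arccos|n̂_z| ≈ 48.2°.
Check via Clairaut: cos φ_max = |cos φ₁| · sin C = cos(30.0°)·sin(129.6°) ≈ 0.667, again giving ≈ 48.2°.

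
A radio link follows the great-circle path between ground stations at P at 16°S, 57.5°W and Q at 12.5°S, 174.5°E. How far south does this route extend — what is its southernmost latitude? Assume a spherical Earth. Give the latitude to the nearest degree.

The great circle lies in the plane with unit normal n̂ = (p₁ × p₂)/|p₁ × p₂|.
Here n̂_z ≈ -0.865; the vertex latitude is φ_max = arccos|n̂_z| ≈ 30.2°.
Check via Clairaut: cos φ_max = |cos φ₁| · sin C = cos(16.0°)·sin(115.9°) ≈ 0.865, again giving ≈ 30.2°.

≈ 30°S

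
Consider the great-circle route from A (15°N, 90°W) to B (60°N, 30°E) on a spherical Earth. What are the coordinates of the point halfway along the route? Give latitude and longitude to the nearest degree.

Convert each endpoint to a unit vector on the sphere (x = cos φ cos λ, y = cos φ sin λ, z = sin φ).
The central angle between the endpoints is δ = arccos(p₁·p₂) ≈ 1.588 rad (91.0°).
Interpolate at f = 1/2 with slerp weights a = sin((1−f)δ)/sin δ ≈ 0.713, b = sin(fδ)/sin δ ≈ 0.713.
p = a·p₁ + b·p₂ ≈ (0.309, -0.511, 0.802); φ = arcsin(p_z) ≈ 53.36°, λ = atan2(p_y, p_x) ≈ -58.83°.

≈ (53°N, 59°W)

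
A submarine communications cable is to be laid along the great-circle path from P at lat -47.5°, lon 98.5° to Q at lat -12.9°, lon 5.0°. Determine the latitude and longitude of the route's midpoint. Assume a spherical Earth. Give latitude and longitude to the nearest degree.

≈ lat -40°, lon 41°

Write both endpoints as unit vectors p₁, p₂ with components (cos φ cos λ, cos φ sin λ, sin φ).
The central angle between the endpoints is δ = arccos(p₁·p₂) ≈ 1.446 rad (82.9°).
Interpolate at f = 1/2 with slerp weights a = sin((1−f)δ)/sin δ ≈ 0.667, b = sin(fδ)/sin δ ≈ 0.667.
p = a·p₁ + b·p₂ ≈ (0.581, 0.502, -0.641); φ = arcsin(p_z) ≈ -39.83°, λ = atan2(p_y, p_x) ≈ 40.84°.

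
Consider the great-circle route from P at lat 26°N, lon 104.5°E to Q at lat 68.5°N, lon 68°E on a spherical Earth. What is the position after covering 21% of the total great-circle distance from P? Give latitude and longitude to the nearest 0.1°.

≈ lat 35.5°N, lon 100.9°E

Write both endpoints as unit vectors p₁, p₂ with components (cos φ cos λ, cos φ sin λ, sin φ).
The central angle between the endpoints is δ = arccos(p₁·p₂) ≈ 0.833 rad (47.7°).
Interpolate at f = 0.21 with slerp weights a = sin((1−f)δ)/sin δ ≈ 0.827, b = sin(fδ)/sin δ ≈ 0.235.
p = a·p₁ + b·p₂ ≈ (-0.154, 0.799, 0.581); φ = arcsin(p_z) ≈ 35.53°, λ = atan2(p_y, p_x) ≈ 100.89°.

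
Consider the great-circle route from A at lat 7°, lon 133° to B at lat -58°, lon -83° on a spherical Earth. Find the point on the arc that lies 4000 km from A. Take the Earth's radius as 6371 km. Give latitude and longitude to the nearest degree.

≈ lat -26°, lon 147°

Convert each endpoint to a unit vector on the sphere (x = cos φ cos λ, y = cos φ sin λ, z = sin φ).
The central angle between the endpoints is δ = arccos(p₁·p₂) ≈ 2.128 rad (121.9°). The total great-circle distance is δ·R ≈ 2.128 × 6371 ≈ 13558 km, so the target fraction is f = 4000/13558 ≈ 0.295.
Interpolate at f ≈ 0.295 with slerp weights a = sin((1−f)δ)/sin δ ≈ 1.175, b = sin(fδ)/sin δ ≈ 0.692.
p = a·p₁ + b·p₂ ≈ (-0.751, 0.489, -0.444); φ = arcsin(p_z) ≈ -26.34°, λ = atan2(p_y, p_x) ≈ 146.92°.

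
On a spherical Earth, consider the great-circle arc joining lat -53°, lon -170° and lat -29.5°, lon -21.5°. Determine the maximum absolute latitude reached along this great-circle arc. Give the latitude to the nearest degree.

The great circle lies in the plane with unit normal n̂ = (p₁ × p₂)/|p₁ × p₂|.
Here n̂_z ≈ +0.274; the vertex latitude is φ_max = arccos|n̂_z| ≈ 74.1°.

≈ -74°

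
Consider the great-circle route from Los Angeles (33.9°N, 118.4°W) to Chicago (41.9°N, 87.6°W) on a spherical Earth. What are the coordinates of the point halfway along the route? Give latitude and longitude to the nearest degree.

Convert each endpoint to a unit vector on the sphere (x = cos φ cos λ, y = cos φ sin λ, z = sin φ).
The central angle between the endpoints is δ = arccos(p₁·p₂) ≈ 0.444 rad (25.4°).
Interpolate at f = 1/2 with slerp weights a = sin((1−f)δ)/sin δ ≈ 0.513, b = sin(fδ)/sin δ ≈ 0.513.
p = a·p₁ + b·p₂ ≈ (-0.186, -0.755, 0.628); φ = arcsin(p_z) ≈ 38.92°, λ = atan2(p_y, p_x) ≈ -103.86°.

≈ 39°N, 104°W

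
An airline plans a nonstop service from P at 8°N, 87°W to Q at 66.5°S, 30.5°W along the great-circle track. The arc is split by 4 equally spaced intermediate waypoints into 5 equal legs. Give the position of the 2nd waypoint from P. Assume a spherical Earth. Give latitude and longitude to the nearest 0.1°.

The haversine formula gives a central angle δ ≈ 1.480 rad (84.8°) between the endpoints.
Interpolate at f = 2/5 with slerp weights a = sin((1−f)δ)/sin δ ≈ 0.779, b = sin(fδ)/sin δ ≈ 0.560.
p = a·p₁ + b·p₂ ≈ (0.233, -0.884, -0.406); φ = arcsin(p_z) ≈ -23.92°, λ = atan2(p_y, p_x) ≈ -75.24°.

≈ 23.9°S, 75.2°W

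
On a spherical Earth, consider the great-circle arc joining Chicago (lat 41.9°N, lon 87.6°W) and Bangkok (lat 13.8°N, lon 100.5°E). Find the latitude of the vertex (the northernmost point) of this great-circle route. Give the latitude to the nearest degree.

The great circle lies in the plane with unit normal n̂ = (p₁ × p₂)/|p₁ × p₂|.
Here n̂_z ≈ -0.123; the vertex latitude is φ_max = arccos|n̂_z| ≈ 83.0°.
Check via Clairaut: cos φ_max = |cos φ₁| · sin C = cos(41.9°)·sin(9.5°) ≈ 0.123, again giving ≈ 83.0°.

≈ 83°N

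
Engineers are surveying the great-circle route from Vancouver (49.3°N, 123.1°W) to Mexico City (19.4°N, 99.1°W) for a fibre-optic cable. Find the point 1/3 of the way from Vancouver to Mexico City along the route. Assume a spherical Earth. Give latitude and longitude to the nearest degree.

≈ 40°N, 113°W

From cos δ = sin φ₁ sin φ₂ + cos φ₁ cos φ₂ cos Δλ, the central angle is δ ≈ 0.620 rad (35.5°).
Interpolate at f = 1/3 with slerp weights a = sin((1−f)δ)/sin δ ≈ 0.691, b = sin(fδ)/sin δ ≈ 0.353.
p = a·p₁ + b·p₂ ≈ (-0.299, -0.707, 0.641); φ = arcsin(p_z) ≈ 39.90°, λ = atan2(p_y, p_x) ≈ -112.93°.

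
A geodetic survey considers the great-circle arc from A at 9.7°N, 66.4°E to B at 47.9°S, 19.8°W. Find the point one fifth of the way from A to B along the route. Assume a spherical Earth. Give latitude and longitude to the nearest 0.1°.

≈ 4.5°S, 53.8°E

Convert each endpoint to a unit vector on the sphere (x = cos φ cos λ, y = cos φ sin λ, z = sin φ).
The central angle between the endpoints is δ = arccos(p₁·p₂) ≈ 1.652 rad (94.7°).
Interpolate at f = 1/5 with slerp weights a = sin((1−f)δ)/sin δ ≈ 0.972, b = sin(fδ)/sin δ ≈ 0.326.
p = a·p₁ + b·p₂ ≈ (0.589, 0.804, -0.078); φ = arcsin(p_z) ≈ -4.46°, λ = atan2(p_y, p_x) ≈ 53.78°.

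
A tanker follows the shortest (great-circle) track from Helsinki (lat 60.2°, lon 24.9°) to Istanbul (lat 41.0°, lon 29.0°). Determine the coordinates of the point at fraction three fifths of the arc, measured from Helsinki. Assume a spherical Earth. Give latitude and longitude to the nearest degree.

Convert each endpoint to a unit vector on the sphere (x = cos φ cos λ, y = cos φ sin λ, z = sin φ).
The central angle between the endpoints is δ = arccos(p₁·p₂) ≈ 0.338 rad (19.4°).
Interpolate at f = 3/5 with slerp weights a = sin((1−f)δ)/sin δ ≈ 0.406, b = sin(fδ)/sin δ ≈ 0.607.
p = a·p₁ + b·p₂ ≈ (0.584, 0.307, 0.751); φ = arcsin(p_z) ≈ 48.70°, λ = atan2(p_y, p_x) ≈ 27.75°.

≈ lat 49°, lon 28°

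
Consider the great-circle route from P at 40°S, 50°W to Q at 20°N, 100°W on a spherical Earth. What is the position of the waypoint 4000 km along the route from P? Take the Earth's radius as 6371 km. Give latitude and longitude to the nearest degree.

Convert each endpoint to a unit vector on the sphere (x = cos φ cos λ, y = cos φ sin λ, z = sin φ).
The central angle between the endpoints is δ = arccos(p₁·p₂) ≈ 1.325 rad (75.9°). The total great-circle distance is δ·R ≈ 1.325 × 6371 ≈ 8445 km, so the target fraction is f = 4000/8445 ≈ 0.474.
Interpolate at f ≈ 0.474 with slerp weights a = sin((1−f)δ)/sin δ ≈ 0.662, b = sin(fδ)/sin δ ≈ 0.606.
p = a·p₁ + b·p₂ ≈ (0.227, -0.949, -0.219); φ = arcsin(p_z) ≈ -12.63°, λ = atan2(p_y, p_x) ≈ -76.53°.

≈ 13°S, 77°W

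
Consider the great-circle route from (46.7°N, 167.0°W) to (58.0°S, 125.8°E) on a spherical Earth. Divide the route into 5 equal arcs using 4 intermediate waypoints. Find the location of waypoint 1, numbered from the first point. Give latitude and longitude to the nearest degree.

≈ (26°N, 179°E)

Convert each endpoint to a unit vector on the sphere (x = cos φ cos λ, y = cos φ sin λ, z = sin φ).
The central angle between the endpoints is δ = arccos(p₁·p₂) ≈ 2.067 rad (118.4°).
Interpolate at f = 1/5 with slerp weights a = sin((1−f)δ)/sin δ ≈ 1.133, b = sin(fδ)/sin δ ≈ 0.457.
p = a·p₁ + b·p₂ ≈ (-0.899, 0.022, 0.437); φ = arcsin(p_z) ≈ 25.93°, λ = atan2(p_y, p_x) ≈ 178.63°.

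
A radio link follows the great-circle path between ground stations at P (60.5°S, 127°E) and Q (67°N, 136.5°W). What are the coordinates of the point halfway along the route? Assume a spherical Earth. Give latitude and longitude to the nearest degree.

Convert each endpoint to a unit vector on the sphere (x = cos φ cos λ, y = cos φ sin λ, z = sin φ).
The central angle between the endpoints is δ = arccos(p₁·p₂) ≈ 2.537 rad (145.4°).
Interpolate at f = 1/2 with slerp weights a = sin((1−f)δ)/sin δ ≈ 1.680, b = sin(fδ)/sin δ ≈ 1.680.
p = a·p₁ + b·p₂ ≈ (-0.974, 0.209, 0.084); φ = arcsin(p_z) ≈ 4.83°, λ = atan2(p_y, p_x) ≈ 167.90°.

≈ (5°N, 168°E)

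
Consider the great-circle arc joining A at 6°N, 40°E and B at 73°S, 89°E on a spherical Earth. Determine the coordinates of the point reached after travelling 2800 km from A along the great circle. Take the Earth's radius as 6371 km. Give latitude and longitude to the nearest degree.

≈ 19°S, 46°E

Write both endpoints as unit vectors p₁, p₂ with components (cos φ cos λ, cos φ sin λ, sin φ).
The central angle between the endpoints is δ = arccos(p₁·p₂) ≈ 1.480 rad (84.8°). The total great-circle distance is δ·R ≈ 1.480 × 6371 ≈ 9428 km, so the target fraction is f = 2800/9428 ≈ 0.297.
Interpolate at f ≈ 0.297 with slerp weights a = sin((1−f)δ)/sin δ ≈ 0.866, b = sin(fδ)/sin δ ≈ 0.427.
p = a·p₁ + b·p₂ ≈ (0.662, 0.679, -0.318); φ = arcsin(p_z) ≈ -18.54°, λ = atan2(p_y, p_x) ≈ 45.71°.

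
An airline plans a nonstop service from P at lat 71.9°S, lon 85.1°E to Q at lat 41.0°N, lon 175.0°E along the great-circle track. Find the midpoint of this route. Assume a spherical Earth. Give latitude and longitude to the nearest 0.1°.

≈ lat 19.8°S, lon 152.6°E

The haversine formula gives a central angle δ ≈ 2.244 rad (128.5°) between the endpoints.
Interpolate at f = 1/2 with slerp weights a = sin((1−f)δ)/sin δ ≈ 1.152, b = sin(fδ)/sin δ ≈ 1.152.
p = a·p₁ + b·p₂ ≈ (-0.835, 0.432, -0.339); φ = arcsin(p_z) ≈ -19.83°, λ = atan2(p_y, p_x) ≈ 152.64°.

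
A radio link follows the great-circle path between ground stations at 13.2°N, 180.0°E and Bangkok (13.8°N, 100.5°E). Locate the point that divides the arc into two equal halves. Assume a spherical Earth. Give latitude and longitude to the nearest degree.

Write both endpoints as unit vectors p₁, p₂ with components (cos φ cos λ, cos φ sin λ, sin φ).
The central angle between the endpoints is δ = arccos(p₁·p₂) ≈ 1.342 rad (76.9°).
Interpolate at f = 1/2 with slerp weights a = sin((1−f)δ)/sin δ ≈ 0.638, b = sin(fδ)/sin δ ≈ 0.638.
p = a·p₁ + b·p₂ ≈ (-0.735, 0.610, 0.298); φ = arcsin(p_z) ≈ 17.34°, λ = atan2(p_y, p_x) ≈ 140.31°.

≈ 17°N, 140°E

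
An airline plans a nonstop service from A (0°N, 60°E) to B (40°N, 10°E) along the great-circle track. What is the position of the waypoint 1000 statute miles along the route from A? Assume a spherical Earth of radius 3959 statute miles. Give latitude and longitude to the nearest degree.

≈ (11°N, 50°E)

Write both endpoints as unit vectors p₁, p₂ with components (cos φ cos λ, cos φ sin λ, sin φ).
The central angle between the endpoints is δ = arccos(p₁·p₂) ≈ 1.056 rad (60.5°). The total great-circle distance is δ·R ≈ 1.056 × 3959 ≈ 4180 mi, so the target fraction is f = 1000/4180 ≈ 0.239.
Interpolate at f ≈ 0.239 with slerp weights a = sin((1−f)δ)/sin δ ≈ 0.827, b = sin(fδ)/sin δ ≈ 0.287.
p = a·p₁ + b·p₂ ≈ (0.630, 0.754, 0.185); φ = arcsin(p_z) ≈ 10.64°, λ = atan2(p_y, p_x) ≈ 50.13°.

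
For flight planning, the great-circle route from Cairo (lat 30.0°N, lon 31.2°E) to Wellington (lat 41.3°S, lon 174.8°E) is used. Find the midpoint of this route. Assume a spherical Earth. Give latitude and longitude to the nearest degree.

Convert each endpoint to a unit vector on the sphere (x = cos φ cos λ, y = cos φ sin λ, z = sin φ).
The central angle between the endpoints is δ = arccos(p₁·p₂) ≈ 2.594 rad (148.6°).
Interpolate at f = 1/2 with slerp weights a = sin((1−f)δ)/sin δ ≈ 1.849, b = sin(fδ)/sin δ ≈ 1.849.
p = a·p₁ + b·p₂ ≈ (-0.014, 0.955, -0.296); φ = arcsin(p_z) ≈ -17.20°, λ = atan2(p_y, p_x) ≈ 90.82°.

≈ lat 17°S, lon 91°E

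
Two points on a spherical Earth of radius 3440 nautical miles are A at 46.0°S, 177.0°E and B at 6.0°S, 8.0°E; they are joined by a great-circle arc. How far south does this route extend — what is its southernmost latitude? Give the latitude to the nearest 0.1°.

The great circle lies in the plane with unit normal n̂ = (p₁ × p₂)/|p₁ × p₂|.
Here n̂_z ≈ -0.165; the vertex latitude is φ_max = arccos|n̂_z| ≈ 80.5°.
Check via Clairaut: cos φ_max = |cos φ₁| · sin C = cos(46.0°)·sin(166.2°) ≈ 0.165, again giving ≈ 80.5°.

≈ 80.5°S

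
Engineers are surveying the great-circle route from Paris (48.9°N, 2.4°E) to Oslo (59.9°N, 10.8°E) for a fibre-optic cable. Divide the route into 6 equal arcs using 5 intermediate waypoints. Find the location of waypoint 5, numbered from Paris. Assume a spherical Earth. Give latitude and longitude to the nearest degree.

Convert each endpoint to a unit vector on the sphere (x = cos φ cos λ, y = cos φ sin λ, z = sin φ).
The central angle between the endpoints is δ = arccos(p₁·p₂) ≈ 0.210 rad (12.0°).
Interpolate at f = 5/6 with slerp weights a = sin((1−f)δ)/sin δ ≈ 0.168, b = sin(fδ)/sin δ ≈ 0.835.
p = a·p₁ + b·p₂ ≈ (0.522, 0.083, 0.849); φ = arcsin(p_z) ≈ 58.11°, λ = atan2(p_y, p_x) ≈ 9.05°.

≈ 58°N, 9°E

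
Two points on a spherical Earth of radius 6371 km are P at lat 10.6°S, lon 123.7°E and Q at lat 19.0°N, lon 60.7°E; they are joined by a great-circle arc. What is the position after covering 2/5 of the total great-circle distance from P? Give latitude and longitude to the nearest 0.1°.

≈ lat 1.8°N, lon 99.0°E

Convert each endpoint to a unit vector on the sphere (x = cos φ cos λ, y = cos φ sin λ, z = sin φ).
The central angle between the endpoints is δ = arccos(p₁·p₂) ≈ 1.200 rad (68.8°).
Interpolate at f = 2/5 with slerp weights a = sin((1−f)δ)/sin δ ≈ 0.708, b = sin(fδ)/sin δ ≈ 0.496.
p = a·p₁ + b·p₂ ≈ (-0.157, 0.987, 0.031); φ = arcsin(p_z) ≈ 1.79°, λ = atan2(p_y, p_x) ≈ 99.01°.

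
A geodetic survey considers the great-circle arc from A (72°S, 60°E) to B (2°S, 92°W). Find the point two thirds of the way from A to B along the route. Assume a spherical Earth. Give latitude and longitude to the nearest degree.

Write both endpoints as unit vectors p₁, p₂ with components (cos φ cos λ, cos φ sin λ, sin φ).
The central angle between the endpoints is δ = arccos(p₁·p₂) ≈ 1.813 rad (103.9°).
Interpolate at f = 2/3 with slerp weights a = sin((1−f)δ)/sin δ ≈ 0.585, b = sin(fδ)/sin δ ≈ 0.963.
p = a·p₁ + b·p₂ ≈ (0.057, -0.805, -0.590); φ = arcsin(p_z) ≈ -36.17°, λ = atan2(p_y, p_x) ≈ -85.96°.

≈ (36°S, 86°W)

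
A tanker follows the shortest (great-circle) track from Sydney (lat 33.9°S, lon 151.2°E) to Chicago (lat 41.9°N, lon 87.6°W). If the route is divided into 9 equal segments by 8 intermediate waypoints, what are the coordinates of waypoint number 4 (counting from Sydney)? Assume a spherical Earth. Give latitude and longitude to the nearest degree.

Convert each endpoint to a unit vector on the sphere (x = cos φ cos λ, y = cos φ sin λ, z = sin φ).
The central angle between the endpoints is δ = arccos(p₁·p₂) ≈ 2.336 rad (133.8°).
Interpolate at f = 4/9 with slerp weights a = sin((1−f)δ)/sin δ ≈ 1.335, b = sin(fδ)/sin δ ≈ 1.194.
p = a·p₁ + b·p₂ ≈ (-0.934, -0.354, 0.053); φ = arcsin(p_z) ≈ 3.04°, λ = atan2(p_y, p_x) ≈ -159.22°.

≈ lat 3°N, lon 159°W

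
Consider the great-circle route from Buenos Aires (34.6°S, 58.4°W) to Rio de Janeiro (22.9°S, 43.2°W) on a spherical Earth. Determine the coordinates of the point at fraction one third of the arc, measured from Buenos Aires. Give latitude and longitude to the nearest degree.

≈ 31°S, 53°W

The haversine formula gives a central angle δ ≈ 0.309 rad (17.7°) between the endpoints.
Interpolate at f = 1/3 with slerp weights a = sin((1−f)δ)/sin δ ≈ 0.673, b = sin(fδ)/sin δ ≈ 0.338.
p = a·p₁ + b·p₂ ≈ (0.517, -0.685, -0.513); φ = arcsin(p_z) ≈ -30.90°, λ = atan2(p_y, p_x) ≈ -52.94°.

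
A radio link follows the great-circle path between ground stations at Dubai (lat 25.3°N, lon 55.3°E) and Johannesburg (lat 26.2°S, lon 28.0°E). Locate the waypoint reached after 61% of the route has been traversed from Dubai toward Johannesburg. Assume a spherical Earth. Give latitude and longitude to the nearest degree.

From cos δ = sin φ₁ sin φ₂ + cos φ₁ cos φ₂ cos Δλ, the central angle is δ ≈ 1.010 rad (57.8°).
Interpolate at f = 0.61 with slerp weights a = sin((1−f)δ)/sin δ ≈ 0.453, b = sin(fδ)/sin δ ≈ 0.682.
p = a·p₁ + b·p₂ ≈ (0.774, 0.624, -0.108); φ = arcsin(p_z) ≈ -6.18°, λ = atan2(p_y, p_x) ≈ 38.89°.

≈ lat 6°S, lon 39°E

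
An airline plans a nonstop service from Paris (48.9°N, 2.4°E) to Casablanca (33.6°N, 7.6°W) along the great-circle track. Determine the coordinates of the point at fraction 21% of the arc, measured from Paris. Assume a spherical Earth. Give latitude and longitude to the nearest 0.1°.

≈ 45.8°N, 0.1°W

Convert each endpoint to a unit vector on the sphere (x = cos φ cos λ, y = cos φ sin λ, z = sin φ).
The central angle between the endpoints is δ = arccos(p₁·p₂) ≈ 0.297 rad (17.0°).
Interpolate at f = 0.21 with slerp weights a = sin((1−f)δ)/sin δ ≈ 0.794, b = sin(fδ)/sin δ ≈ 0.213.
p = a·p₁ + b·p₂ ≈ (0.698, -0.002, 0.716); φ = arcsin(p_z) ≈ 45.77°, λ = atan2(p_y, p_x) ≈ -0.13°.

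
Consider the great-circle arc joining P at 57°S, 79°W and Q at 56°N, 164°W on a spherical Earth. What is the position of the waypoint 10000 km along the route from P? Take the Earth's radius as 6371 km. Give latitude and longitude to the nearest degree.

Write both endpoints as unit vectors p₁, p₂ with components (cos φ cos λ, cos φ sin λ, sin φ).
The central angle between the endpoints is δ = arccos(p₁·p₂) ≈ 2.303 rad (132.0°). The total great-circle distance is δ·R ≈ 2.303 × 6371 ≈ 14674 km, so the target fraction is f = 10000/14674 ≈ 0.681.
Interpolate at f ≈ 0.681 with slerp weights a = sin((1−f)δ)/sin δ ≈ 0.901, b = sin(fδ)/sin δ ≈ 1.345.
p = a·p₁ + b·p₂ ≈ (-0.629, -0.689, 0.360); φ = arcsin(p_z) ≈ 21.08°, λ = atan2(p_y, p_x) ≈ -132.42°.

≈ 21°N, 132°W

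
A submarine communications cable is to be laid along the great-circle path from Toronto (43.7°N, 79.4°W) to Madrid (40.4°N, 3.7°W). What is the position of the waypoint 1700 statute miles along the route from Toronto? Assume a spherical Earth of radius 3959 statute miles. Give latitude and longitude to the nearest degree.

The haversine formula gives a central angle δ ≈ 0.947 rad (54.3°) between the endpoints. The total great-circle distance is δ·R ≈ 0.947 × 3959 ≈ 3751 mi, so the target fraction is f = 1700/3751 ≈ 0.453.
Interpolate at f ≈ 0.453 with slerp weights a = sin((1−f)δ)/sin δ ≈ 0.610, b = sin(fδ)/sin δ ≈ 0.513.
p = a·p₁ + b·p₂ ≈ (0.471, -0.459, 0.754); φ = arcsin(p_z) ≈ 48.91°, λ = atan2(p_y, p_x) ≈ -44.25°.

≈ (49°N, 44°W)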